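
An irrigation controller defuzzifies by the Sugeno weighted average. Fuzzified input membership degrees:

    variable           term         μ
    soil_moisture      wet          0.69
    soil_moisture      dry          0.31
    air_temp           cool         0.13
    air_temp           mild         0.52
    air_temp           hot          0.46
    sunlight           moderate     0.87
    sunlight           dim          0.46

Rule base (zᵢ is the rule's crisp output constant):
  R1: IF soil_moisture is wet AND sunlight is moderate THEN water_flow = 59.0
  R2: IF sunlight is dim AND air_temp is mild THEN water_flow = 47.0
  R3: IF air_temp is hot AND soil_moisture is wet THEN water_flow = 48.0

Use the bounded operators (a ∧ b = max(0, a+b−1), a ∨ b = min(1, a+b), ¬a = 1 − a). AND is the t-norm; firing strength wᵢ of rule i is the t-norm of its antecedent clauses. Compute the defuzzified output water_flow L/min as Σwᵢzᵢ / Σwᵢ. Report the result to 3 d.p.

R1 (z=59.0): wet=0.69, moderate=0.87; AND[max(0, a+b−1)] → w = 0.56
R2 (z=47.0): dim=0.46, mild=0.52; AND[max(0, a+b−1)] → w = 0.00
R3 (z=48.0): hot=0.46, wet=0.69; AND[max(0, a+b−1)] → w = 0.15
Weighted average = (0.56·59.0 + 0.00·47.0 + 0.15·48.0) / (0.56 + 0.00 + 0.15)
  = 40.2400 / 0.7100 = 56.676

56.676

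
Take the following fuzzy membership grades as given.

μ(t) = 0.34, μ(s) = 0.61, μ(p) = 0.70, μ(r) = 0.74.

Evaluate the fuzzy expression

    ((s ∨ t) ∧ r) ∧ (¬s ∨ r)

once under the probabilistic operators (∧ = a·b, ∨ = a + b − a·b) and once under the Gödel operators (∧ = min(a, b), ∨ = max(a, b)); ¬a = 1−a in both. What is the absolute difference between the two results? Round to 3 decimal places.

Under probabilistic:
  s ∨ t = a + b − a·b on (0.6100, 0.3400) = 0.7426
  (s ∨ t) ∧ r = a·b on (0.7426, 0.7400) = 0.5495
  ¬s = 1 − 0.6100 = 0.3900
  ¬s ∨ r = a + b − a·b on (0.3900, 0.7400) = 0.8414
  ((s ∨ t) ∧ r) ∧ (¬s ∨ r) = a·b on (0.5495, 0.8414) = 0.4624
  → value = 0.4624
Under Gödel:
  s ∨ t = max(a, b) on (0.61, 0.34) = 0.61
  (s ∨ t) ∧ r = min(a, b) on (0.61, 0.74) = 0.61
  ¬s = 1 − 0.61 = 0.39
  ¬s ∨ r = max(a, b) on (0.39, 0.74) = 0.74
  ((s ∨ t) ∧ r) ∧ (¬s ∨ r) = min(a, b) on (0.61, 0.74) = 0.61
  → value = 0.6100
|0.4624 − 0.6100| = 0.148

0.148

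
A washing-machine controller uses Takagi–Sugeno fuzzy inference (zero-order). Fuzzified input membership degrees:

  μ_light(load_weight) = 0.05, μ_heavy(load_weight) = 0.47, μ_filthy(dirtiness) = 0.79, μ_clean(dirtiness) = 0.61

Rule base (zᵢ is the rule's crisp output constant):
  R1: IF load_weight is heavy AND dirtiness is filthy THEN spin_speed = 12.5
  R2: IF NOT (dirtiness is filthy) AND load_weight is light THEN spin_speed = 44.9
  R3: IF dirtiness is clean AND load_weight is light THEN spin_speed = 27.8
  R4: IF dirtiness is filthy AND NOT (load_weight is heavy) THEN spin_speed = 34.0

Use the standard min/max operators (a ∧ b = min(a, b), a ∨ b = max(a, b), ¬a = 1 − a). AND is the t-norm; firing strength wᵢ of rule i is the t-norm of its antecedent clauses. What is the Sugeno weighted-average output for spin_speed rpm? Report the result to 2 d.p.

25.03

R1 (z=12.5): heavy=0.47, filthy=0.79; AND[min(a, b)] → w = 0.47
R2 (z=44.9): ¬filthy=1−0.79=0.21, light=0.05; AND[min(a, b)] → w = 0.05
R3 (z=27.8): clean=0.61, light=0.05; AND[min(a, b)] → w = 0.05
R4 (z=34.0): filthy=0.79, ¬heavy=1−0.47=0.53; AND[min(a, b)] → w = 0.53
Weighted average = (0.47·12.5 + 0.05·44.9 + 0.05·27.8 + 0.53·34.0) / (0.47 + 0.05 + 0.05 + 0.53)
  = 27.5300 / 1.1000 = 25.03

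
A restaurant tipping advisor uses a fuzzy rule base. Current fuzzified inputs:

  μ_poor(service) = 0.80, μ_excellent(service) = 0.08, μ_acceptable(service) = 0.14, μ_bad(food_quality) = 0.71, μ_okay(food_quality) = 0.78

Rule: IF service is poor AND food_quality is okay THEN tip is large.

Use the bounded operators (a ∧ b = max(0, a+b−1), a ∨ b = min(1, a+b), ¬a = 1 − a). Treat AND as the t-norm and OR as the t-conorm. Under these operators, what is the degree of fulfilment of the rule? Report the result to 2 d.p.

firing strength: poor=0.80, okay=0.78; AND[max(0, a+b−1)] → w = 0.58

0.58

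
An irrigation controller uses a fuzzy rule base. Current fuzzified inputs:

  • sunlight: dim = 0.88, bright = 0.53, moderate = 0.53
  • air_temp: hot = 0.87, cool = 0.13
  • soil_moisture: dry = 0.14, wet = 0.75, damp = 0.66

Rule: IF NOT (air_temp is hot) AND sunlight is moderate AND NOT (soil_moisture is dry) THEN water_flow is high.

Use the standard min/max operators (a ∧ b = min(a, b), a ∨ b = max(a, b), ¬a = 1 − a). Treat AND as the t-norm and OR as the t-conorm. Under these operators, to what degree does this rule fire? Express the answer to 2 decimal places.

0.13

firing strength: ¬hot=1−0.87=0.13, moderate=0.53, ¬dry=1−0.14=0.86; AND[min(a, b)] → w = 0.13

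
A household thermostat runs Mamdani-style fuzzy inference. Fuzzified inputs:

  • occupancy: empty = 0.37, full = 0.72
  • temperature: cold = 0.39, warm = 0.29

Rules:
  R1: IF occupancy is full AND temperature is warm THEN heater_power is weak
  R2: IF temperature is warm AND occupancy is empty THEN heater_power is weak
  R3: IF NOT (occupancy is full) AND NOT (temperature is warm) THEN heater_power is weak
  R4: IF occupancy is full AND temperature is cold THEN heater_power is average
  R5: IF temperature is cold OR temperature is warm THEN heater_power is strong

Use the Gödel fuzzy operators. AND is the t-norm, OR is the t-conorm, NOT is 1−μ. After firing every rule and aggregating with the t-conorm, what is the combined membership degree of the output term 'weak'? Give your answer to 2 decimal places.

0.29

R1: full=0.72, warm=0.29; AND[min(a, b)] → w = 0.29
R2: warm=0.29, empty=0.37; AND[min(a, b)] → w = 0.29
R3: ¬full=1−0.72=0.28, ¬warm=1−0.29=0.71; AND[min(a, b)] → w = 0.28
R4: full=0.72, cold=0.39; AND[min(a, b)] → w = 0.39
R5: cold=0.39, warm=0.29; OR[max(a, b)] → w = 0.39
Rules with consequent 'weak': {R1, R2, R3} → strengths 0.29, 0.29, 0.28
Aggregate via t-conorm [max(a, b)]: 0.29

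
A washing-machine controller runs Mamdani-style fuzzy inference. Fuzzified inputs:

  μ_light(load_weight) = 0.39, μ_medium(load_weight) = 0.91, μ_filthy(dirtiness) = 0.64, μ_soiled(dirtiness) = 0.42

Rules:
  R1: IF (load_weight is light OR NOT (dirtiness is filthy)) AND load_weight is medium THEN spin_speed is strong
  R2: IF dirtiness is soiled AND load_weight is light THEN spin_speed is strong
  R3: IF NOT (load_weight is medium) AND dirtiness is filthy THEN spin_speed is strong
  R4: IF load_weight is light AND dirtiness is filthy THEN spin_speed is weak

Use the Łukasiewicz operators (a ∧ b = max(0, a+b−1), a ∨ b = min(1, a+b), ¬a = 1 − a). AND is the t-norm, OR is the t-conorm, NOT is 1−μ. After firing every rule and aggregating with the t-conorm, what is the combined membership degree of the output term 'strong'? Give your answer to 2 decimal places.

0.66

R1: (light=0.39 OR ¬filthy=1−0.64=0.36) = 0.75; AND[max(0, a+b−1)] with medium=0.91 → w = 0.66
R2: soiled=0.42, light=0.39; AND[max(0, a+b−1)] → w = 0.00
R3: ¬medium=1−0.91=0.09, filthy=0.64; AND[max(0, a+b−1)] → w = 0.00
R4: light=0.39, filthy=0.64; AND[max(0, a+b−1)] → w = 0.03
Rules with consequent 'strong': {R1, R2, R3} → strengths 0.66, 0.00, 0.00
Aggregate via t-conorm [min(1, a+b)]: 0.66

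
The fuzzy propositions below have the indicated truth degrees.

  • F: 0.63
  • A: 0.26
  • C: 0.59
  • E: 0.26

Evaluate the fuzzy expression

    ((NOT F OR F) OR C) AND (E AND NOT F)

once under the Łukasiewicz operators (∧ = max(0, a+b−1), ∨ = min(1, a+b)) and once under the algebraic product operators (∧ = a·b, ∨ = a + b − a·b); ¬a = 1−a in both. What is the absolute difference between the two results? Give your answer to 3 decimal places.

Under Łukasiewicz:
  NOT F = 1 − 0.63 = 0.37
  NOT F OR F = min(1, a+b) on (0.37, 0.63) = 1.00
  (NOT F OR F) OR C = min(1, a+b) on (1.00, 0.59) = 1.00
  NOT F = 1 − 0.63 = 0.37
  E AND NOT F = max(0, a+b−1) on (0.26, 0.37) = 0.00
  ((NOT F OR F) OR C) AND (E AND NOT F) = max(0, a+b−1) on (1.00, 0.00) = 0.00
  → value = 0.0000
Under algebraic product:
  NOT F = 1 − 0.6300 = 0.3700
  NOT F OR F = a + b − a·b on (0.3700, 0.6300) = 0.7669
  (NOT F OR F) OR C = a + b − a·b on (0.7669, 0.5900) = 0.9044
  NOT F = 1 − 0.6300 = 0.3700
  E AND NOT F = a·b on (0.2600, 0.3700) = 0.0962
  ((NOT F OR F) OR C) AND (E AND NOT F) = a·b on (0.9044, 0.0962) = 0.0870
  → value = 0.0870
|0.0000 − 0.0870| = 0.087

0.087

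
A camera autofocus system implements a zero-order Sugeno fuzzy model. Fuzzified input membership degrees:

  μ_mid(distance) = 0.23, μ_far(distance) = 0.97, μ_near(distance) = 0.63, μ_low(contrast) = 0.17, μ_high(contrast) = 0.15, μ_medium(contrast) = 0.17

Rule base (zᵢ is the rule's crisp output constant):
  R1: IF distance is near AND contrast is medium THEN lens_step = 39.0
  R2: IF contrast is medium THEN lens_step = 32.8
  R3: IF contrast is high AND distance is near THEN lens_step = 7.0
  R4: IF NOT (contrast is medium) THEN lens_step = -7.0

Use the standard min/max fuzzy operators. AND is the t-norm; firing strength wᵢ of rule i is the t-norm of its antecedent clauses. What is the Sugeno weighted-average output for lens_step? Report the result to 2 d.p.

R1 (z=39.0): near=0.63, medium=0.17; AND[min(a, b)] → w = 0.17
R2 (z=32.8): medium=0.17 → w = 0.17
R3 (z=7.0): high=0.15, near=0.63; AND[min(a, b)] → w = 0.15
R4 (z=-7.0): ¬medium=1−0.17=0.83 → w = 0.83
Weighted average = (0.17·39.0 + 0.17·32.8 + 0.15·7.0 + 0.83·-7.0) / (0.17 + 0.17 + 0.15 + 0.83)
  = 7.4460 / 1.3200 = 5.64

5.64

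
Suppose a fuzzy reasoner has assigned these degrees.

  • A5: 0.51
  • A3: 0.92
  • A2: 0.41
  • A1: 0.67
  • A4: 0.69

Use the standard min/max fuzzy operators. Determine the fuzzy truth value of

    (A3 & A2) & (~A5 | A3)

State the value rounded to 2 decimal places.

A3 & A2 = min(a, b) on (0.92, 0.41) = 0.41
~A5 = 1 − 0.51 = 0.49
~A5 | A3 = max(a, b) on (0.49, 0.92) = 0.92
(A3 & A2) & (~A5 | A3) = min(a, b) on (0.41, 0.92) = 0.41

0.41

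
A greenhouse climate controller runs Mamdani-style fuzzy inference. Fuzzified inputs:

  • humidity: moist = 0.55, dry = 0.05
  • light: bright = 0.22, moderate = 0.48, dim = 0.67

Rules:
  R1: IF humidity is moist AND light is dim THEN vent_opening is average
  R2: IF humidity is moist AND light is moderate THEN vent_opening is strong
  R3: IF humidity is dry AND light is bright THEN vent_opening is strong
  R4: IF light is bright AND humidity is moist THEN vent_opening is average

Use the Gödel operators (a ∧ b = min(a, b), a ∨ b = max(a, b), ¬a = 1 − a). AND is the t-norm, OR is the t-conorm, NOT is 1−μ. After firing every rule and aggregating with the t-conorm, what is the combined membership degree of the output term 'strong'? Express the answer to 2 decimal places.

0.48

R1: moist=0.55, dim=0.67; AND[min(a, b)] → w = 0.55
R2: moist=0.55, moderate=0.48; AND[min(a, b)] → w = 0.48
R3: dry=0.05, bright=0.22; AND[min(a, b)] → w = 0.05
R4: bright=0.22, moist=0.55; AND[min(a, b)] → w = 0.22
Rules with consequent 'strong': {R2, R3} → strengths 0.48, 0.05
Aggregate via t-conorm [max(a, b)]: 0.48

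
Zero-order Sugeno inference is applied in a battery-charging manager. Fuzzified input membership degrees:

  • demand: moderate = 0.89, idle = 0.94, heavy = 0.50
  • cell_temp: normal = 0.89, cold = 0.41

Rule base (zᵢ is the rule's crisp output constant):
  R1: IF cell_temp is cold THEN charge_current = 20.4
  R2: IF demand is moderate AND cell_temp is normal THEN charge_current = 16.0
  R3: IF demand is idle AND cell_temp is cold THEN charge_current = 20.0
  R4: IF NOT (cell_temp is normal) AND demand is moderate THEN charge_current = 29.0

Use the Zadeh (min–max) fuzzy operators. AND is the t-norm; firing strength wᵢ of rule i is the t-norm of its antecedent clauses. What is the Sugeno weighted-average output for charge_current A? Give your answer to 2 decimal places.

R1 (z=20.4): cold=0.41 → w = 0.41
R2 (z=16.0): moderate=0.89, normal=0.89; AND[min(a, b)] → w = 0.89
R3 (z=20.0): idle=0.94, cold=0.41; AND[min(a, b)] → w = 0.41
R4 (z=29.0): ¬normal=1−0.89=0.11, moderate=0.89; AND[min(a, b)] → w = 0.11
Weighted average = (0.41·20.4 + 0.89·16.0 + 0.41·20.0 + 0.11·29.0) / (0.41 + 0.89 + 0.41 + 0.11)
  = 33.9940 / 1.8200 = 18.68

18.68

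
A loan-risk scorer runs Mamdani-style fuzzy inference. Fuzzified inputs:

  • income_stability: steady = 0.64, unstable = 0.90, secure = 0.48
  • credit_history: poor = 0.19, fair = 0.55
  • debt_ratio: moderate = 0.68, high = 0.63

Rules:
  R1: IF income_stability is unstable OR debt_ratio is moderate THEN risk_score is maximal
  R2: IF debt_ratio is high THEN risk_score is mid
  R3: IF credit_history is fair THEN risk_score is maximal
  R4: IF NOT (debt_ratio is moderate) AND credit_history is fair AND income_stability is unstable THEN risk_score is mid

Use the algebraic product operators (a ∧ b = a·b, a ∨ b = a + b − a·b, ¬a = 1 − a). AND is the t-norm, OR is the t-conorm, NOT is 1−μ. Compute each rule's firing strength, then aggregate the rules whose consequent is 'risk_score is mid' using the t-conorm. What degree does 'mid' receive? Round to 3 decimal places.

0.689

R1: unstable=0.90, moderate=0.68; OR[a + b − a·b] → w = 0.9680
R2: high=0.63 → w = 0.6300
R3: fair=0.55 → w = 0.5500
R4: ¬moderate=1−0.68=0.32, fair=0.55, unstable=0.90; AND[a·b] → w = 0.1584
Rules with consequent 'mid': {R2, R4} → strengths 0.6300, 0.1584
Aggregate via t-conorm [a + b − a·b]: 0.6886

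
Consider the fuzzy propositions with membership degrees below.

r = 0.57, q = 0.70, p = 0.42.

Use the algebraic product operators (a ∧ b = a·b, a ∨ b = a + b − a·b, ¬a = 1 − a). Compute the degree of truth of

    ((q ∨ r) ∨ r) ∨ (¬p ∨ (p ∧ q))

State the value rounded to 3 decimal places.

q ∨ r = a + b − a·b on (0.7000, 0.5700) = 0.8710
(q ∨ r) ∨ r = a + b − a·b on (0.8710, 0.5700) = 0.9445
¬p = 1 − 0.4200 = 0.5800
p ∧ q = a·b on (0.4200, 0.7000) = 0.2940
¬p ∨ (p ∧ q) = a + b − a·b on (0.5800, 0.2940) = 0.7035
((q ∨ r) ∨ r) ∨ (¬p ∨ (p ∧ q)) = a + b − a·b on (0.9445, 0.7035) = 0.9836

0.984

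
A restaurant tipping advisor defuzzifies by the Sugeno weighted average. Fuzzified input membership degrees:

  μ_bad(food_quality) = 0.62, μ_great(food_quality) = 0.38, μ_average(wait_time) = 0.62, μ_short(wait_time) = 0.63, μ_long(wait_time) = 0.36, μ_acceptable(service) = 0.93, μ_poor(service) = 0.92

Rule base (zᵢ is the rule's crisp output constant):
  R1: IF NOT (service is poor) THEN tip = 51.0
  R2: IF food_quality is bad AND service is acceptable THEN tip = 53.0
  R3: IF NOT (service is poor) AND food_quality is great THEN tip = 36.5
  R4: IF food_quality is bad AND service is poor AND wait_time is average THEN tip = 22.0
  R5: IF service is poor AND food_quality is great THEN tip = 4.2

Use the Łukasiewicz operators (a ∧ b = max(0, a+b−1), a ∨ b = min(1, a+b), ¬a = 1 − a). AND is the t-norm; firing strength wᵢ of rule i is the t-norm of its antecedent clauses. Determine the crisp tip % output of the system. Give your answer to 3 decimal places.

34.872

R1 (z=51.0): ¬poor=1−0.92=0.08 → w = 0.08
R2 (z=53.0): bad=0.62, acceptable=0.93; AND[max(0, a+b−1)] → w = 0.55
R3 (z=36.5): ¬poor=1−0.92=0.08, great=0.38; AND[max(0, a+b−1)] → w = 0.00
R4 (z=22.0): bad=0.62, poor=0.92, average=0.62; AND[max(0, a+b−1)] → w = 0.16
R5 (z=4.2): poor=0.92, great=0.38; AND[max(0, a+b−1)] → w = 0.30
Weighted average = (0.08·51.0 + 0.55·53.0 + 0.00·36.5 + 0.16·22.0 + 0.30·4.2) / (0.08 + 0.55 + 0.00 + 0.16 + 0.30)
  = 38.0100 / 1.0900 = 34.872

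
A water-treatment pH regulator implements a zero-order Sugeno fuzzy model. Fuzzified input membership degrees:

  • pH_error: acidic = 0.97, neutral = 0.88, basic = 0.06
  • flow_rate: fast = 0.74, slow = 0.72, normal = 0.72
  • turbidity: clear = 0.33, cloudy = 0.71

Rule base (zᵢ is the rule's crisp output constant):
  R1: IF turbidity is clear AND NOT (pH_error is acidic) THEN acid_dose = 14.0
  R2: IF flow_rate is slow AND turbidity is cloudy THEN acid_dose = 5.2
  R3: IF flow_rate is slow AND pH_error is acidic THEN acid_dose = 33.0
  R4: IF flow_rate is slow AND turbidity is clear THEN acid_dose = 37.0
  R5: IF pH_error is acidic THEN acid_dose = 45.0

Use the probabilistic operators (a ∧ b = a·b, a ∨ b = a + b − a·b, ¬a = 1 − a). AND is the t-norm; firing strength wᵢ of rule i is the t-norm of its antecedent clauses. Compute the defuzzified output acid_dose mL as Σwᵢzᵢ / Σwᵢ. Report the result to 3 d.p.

32.255

R1 (z=14.0): clear=0.33, ¬acidic=1−0.97=0.03; AND[a·b] → w = 0.0099
R2 (z=5.2): slow=0.72, cloudy=0.71; AND[a·b] → w = 0.5112
R3 (z=33.0): slow=0.72, acidic=0.97; AND[a·b] → w = 0.6984
R4 (z=37.0): slow=0.72, clear=0.33; AND[a·b] → w = 0.2376
R5 (z=45.0): acidic=0.97 → w = 0.9700
Weighted average = (0.0099·14.0 + 0.5112·5.2 + 0.6984·33.0 + 0.2376·37.0 + 0.9700·45.0) / (0.0099 + 0.5112 + 0.6984 + 0.2376 + 0.9700)
  = 78.2852 / 2.4271 = 32.255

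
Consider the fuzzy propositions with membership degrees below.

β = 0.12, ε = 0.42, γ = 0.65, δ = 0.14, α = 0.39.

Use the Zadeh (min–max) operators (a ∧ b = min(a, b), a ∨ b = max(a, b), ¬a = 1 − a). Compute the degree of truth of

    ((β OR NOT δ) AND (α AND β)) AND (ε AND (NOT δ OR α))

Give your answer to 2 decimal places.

NOT δ = 1 − 0.14 = 0.86
β OR NOT δ = max(a, b) on (0.12, 0.86) = 0.86
α AND β = min(a, b) on (0.39, 0.12) = 0.12
(β OR NOT δ) AND (α AND β) = min(a, b) on (0.86, 0.12) = 0.12
NOT δ = 1 − 0.14 = 0.86
NOT δ OR α = max(a, b) on (0.86, 0.39) = 0.86
ε AND (NOT δ OR α) = min(a, b) on (0.42, 0.86) = 0.42
((β OR NOT δ) AND (α AND β)) AND (ε AND (NOT δ OR α)) = min(a, b) on (0.12, 0.42) = 0.12

0.12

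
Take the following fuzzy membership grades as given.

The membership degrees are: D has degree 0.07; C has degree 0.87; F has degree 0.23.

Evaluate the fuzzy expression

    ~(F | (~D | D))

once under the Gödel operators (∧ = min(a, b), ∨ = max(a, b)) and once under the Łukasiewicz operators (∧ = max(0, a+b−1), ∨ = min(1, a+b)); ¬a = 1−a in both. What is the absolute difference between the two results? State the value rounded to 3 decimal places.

Under Gödel:
  ~D = 1 − 0.07 = 0.93
  ~D | D = max(a, b) on (0.93, 0.07) = 0.93
  F | (~D | D) = max(a, b) on (0.23, 0.93) = 0.93
  ~(F | (~D | D)) = 1 − 0.93 = 0.07
  → value = 0.0700
Under Łukasiewicz:
  ~D = 1 − 0.07 = 0.93
  ~D | D = min(1, a+b) on (0.93, 0.07) = 1.00
  F | (~D | D) = min(1, a+b) on (0.23, 1.00) = 1.00
  ~(F | (~D | D)) = 1 − 1.00 = 0.00
  → value = 0.0000
|0.0700 − 0.0000| = 0.070

0.070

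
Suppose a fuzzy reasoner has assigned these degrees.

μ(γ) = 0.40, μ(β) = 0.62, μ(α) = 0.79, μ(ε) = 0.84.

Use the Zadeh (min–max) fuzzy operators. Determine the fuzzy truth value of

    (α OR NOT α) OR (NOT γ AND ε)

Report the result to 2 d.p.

NOT α = 1 − 0.79 = 0.21
α OR NOT α = max(a, b) on (0.79, 0.21) = 0.79
NOT γ = 1 − 0.40 = 0.60
NOT γ AND ε = min(a, b) on (0.60, 0.84) = 0.60
(α OR NOT α) OR (NOT γ AND ε) = max(a, b) on (0.79, 0.60) = 0.79

0.79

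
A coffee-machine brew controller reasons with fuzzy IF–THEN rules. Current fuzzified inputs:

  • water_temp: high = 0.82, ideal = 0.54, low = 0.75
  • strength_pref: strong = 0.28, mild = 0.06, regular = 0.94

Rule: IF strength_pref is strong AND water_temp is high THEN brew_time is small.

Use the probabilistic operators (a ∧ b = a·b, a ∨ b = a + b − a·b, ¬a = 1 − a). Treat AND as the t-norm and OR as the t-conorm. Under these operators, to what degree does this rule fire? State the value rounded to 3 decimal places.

firing strength: strong=0.28, high=0.82; AND[a·b] → w = 0.2296

0.230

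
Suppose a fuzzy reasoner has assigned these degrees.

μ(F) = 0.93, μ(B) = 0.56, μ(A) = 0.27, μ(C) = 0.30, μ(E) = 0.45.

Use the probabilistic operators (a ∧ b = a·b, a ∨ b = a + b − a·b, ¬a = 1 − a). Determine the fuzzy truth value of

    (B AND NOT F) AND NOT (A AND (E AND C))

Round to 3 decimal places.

NOT F = 1 − 0.9300 = 0.0700
B AND NOT F = a·b on (0.5600, 0.0700) = 0.0392
E AND C = a·b on (0.4500, 0.3000) = 0.1350
A AND (E AND C) = a·b on (0.2700, 0.1350) = 0.0365
NOT (A AND (E AND C)) = 1 − 0.0365 = 0.9636
(B AND NOT F) AND NOT (A AND (E AND C)) = a·b on (0.0392, 0.9636) = 0.0378

0.038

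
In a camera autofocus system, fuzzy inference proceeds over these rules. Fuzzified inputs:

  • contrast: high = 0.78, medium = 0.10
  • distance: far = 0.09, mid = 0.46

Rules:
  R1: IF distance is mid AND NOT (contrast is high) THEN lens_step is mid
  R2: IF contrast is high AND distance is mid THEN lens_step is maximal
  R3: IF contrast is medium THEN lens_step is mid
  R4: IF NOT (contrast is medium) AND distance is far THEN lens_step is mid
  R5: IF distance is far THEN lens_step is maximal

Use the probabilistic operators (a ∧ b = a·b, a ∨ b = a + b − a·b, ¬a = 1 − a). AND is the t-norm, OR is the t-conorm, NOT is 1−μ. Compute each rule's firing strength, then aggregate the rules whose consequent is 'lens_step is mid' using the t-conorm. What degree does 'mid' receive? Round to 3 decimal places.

0.257

R1: mid=0.46, ¬high=1−0.78=0.22; AND[a·b] → w = 0.1012
R2: high=0.78, mid=0.46; AND[a·b] → w = 0.3588
R3: medium=0.10 → w = 0.1000
R4: ¬medium=1−0.10=0.90, far=0.09; AND[a·b] → w = 0.0810
R5: far=0.09 → w = 0.0900
Rules with consequent 'mid': {R1, R3, R4} → strengths 0.1012, 0.1000, 0.0810
Aggregate via t-conorm [a + b − a·b]: 0.2566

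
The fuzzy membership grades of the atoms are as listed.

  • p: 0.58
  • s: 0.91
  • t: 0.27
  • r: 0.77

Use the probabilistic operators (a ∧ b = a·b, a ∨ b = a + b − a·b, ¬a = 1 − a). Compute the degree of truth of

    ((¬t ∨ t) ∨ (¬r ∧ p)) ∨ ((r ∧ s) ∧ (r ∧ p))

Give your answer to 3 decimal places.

0.883

¬t = 1 − 0.2700 = 0.7300
¬t ∨ t = a + b − a·b on (0.7300, 0.2700) = 0.8029
¬r = 1 − 0.7700 = 0.2300
¬r ∧ p = a·b on (0.2300, 0.5800) = 0.1334
(¬t ∨ t) ∨ (¬r ∧ p) = a + b − a·b on (0.8029, 0.1334) = 0.8292
r ∧ s = a·b on (0.7700, 0.9100) = 0.7007
r ∧ p = a·b on (0.7700, 0.5800) = 0.4466
(r ∧ s) ∧ (r ∧ p) = a·b on (0.7007, 0.4466) = 0.3129
((¬t ∨ t) ∨ (¬r ∧ p)) ∨ ((r ∧ s) ∧ (r ∧ p)) = a + b − a·b on (0.8292, 0.3129) = 0.8826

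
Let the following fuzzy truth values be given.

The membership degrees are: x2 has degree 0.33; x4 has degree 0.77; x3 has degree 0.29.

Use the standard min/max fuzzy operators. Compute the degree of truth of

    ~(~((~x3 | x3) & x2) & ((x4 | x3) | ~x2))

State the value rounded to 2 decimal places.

0.33

~x3 = 1 − 0.29 = 0.71
~x3 | x3 = max(a, b) on (0.71, 0.29) = 0.71
(~x3 | x3) & x2 = min(a, b) on (0.71, 0.33) = 0.33
~((~x3 | x3) & x2) = 1 − 0.33 = 0.67
x4 | x3 = max(a, b) on (0.77, 0.29) = 0.77
~x2 = 1 − 0.33 = 0.67
(x4 | x3) | ~x2 = max(a, b) on (0.77, 0.67) = 0.77
~((~x3 | x3) & x2) & ((x4 | x3) | ~x2) = min(a, b) on (0.67, 0.77) = 0.67
~(~((~x3 | x3) & x2) & ((x4 | x3) | ~x2)) = 1 − 0.67 = 0.33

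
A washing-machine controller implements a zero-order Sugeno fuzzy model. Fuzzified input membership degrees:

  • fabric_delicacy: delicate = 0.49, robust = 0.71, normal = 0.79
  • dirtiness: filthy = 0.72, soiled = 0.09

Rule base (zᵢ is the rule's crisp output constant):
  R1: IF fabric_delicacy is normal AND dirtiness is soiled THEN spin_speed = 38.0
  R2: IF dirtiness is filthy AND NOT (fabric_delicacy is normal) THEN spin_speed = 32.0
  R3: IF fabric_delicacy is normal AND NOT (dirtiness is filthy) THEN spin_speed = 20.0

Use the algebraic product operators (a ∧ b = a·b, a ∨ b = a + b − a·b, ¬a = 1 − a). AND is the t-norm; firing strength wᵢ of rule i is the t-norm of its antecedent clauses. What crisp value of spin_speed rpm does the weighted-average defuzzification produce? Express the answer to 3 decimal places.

26.977

R1 (z=38.0): normal=0.79, soiled=0.09; AND[a·b] → w = 0.0711
R2 (z=32.0): filthy=0.72, ¬normal=1−0.79=0.21; AND[a·b] → w = 0.1512
R3 (z=20.0): normal=0.79, ¬filthy=1−0.72=0.28; AND[a·b] → w = 0.2212
Weighted average = (0.0711·38.0 + 0.1512·32.0 + 0.2212·20.0) / (0.0711 + 0.1512 + 0.2212)
  = 11.9642 / 0.4435 = 26.977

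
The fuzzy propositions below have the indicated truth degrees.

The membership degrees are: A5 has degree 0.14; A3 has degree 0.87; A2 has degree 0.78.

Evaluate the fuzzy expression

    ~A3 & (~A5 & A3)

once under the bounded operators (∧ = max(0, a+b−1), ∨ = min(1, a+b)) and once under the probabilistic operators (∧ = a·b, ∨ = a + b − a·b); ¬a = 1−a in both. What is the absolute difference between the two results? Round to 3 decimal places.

Under bounded:
  ~A3 = 1 − 0.87 = 0.13
  ~A5 = 1 − 0.14 = 0.86
  ~A5 & A3 = max(0, a+b−1) on (0.86, 0.87) = 0.73
  ~A3 & (~A5 & A3) = max(0, a+b−1) on (0.13, 0.73) = 0.00
  → value = 0.0000
Under probabilistic:
  ~A3 = 1 − 0.8700 = 0.1300
  ~A5 = 1 − 0.1400 = 0.8600
  ~A5 & A3 = a·b on (0.8600, 0.8700) = 0.7482
  ~A3 & (~A5 & A3) = a·b on (0.1300, 0.7482) = 0.0973
  → value = 0.0973
|0.0000 − 0.0973| = 0.097

0.097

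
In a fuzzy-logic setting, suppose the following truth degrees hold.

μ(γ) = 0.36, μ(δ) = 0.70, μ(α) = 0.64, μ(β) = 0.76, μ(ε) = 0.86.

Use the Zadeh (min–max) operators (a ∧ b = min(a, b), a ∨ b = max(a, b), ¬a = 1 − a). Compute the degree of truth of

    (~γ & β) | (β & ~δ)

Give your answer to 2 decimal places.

~γ = 1 − 0.36 = 0.64
~γ & β = min(a, b) on (0.64, 0.76) = 0.64
~δ = 1 − 0.70 = 0.30
β & ~δ = min(a, b) on (0.76, 0.30) = 0.30
(~γ & β) | (β & ~δ) = max(a, b) on (0.64, 0.30) = 0.64

0.64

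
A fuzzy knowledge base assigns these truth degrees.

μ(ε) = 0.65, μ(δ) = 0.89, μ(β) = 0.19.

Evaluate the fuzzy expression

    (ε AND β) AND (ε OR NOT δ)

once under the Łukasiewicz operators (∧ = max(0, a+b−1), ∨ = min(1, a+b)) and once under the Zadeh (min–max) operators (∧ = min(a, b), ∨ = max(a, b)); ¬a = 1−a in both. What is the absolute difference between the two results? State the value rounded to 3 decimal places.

Under Łukasiewicz:
  ε AND β = max(0, a+b−1) on (0.65, 0.19) = 0.00
  NOT δ = 1 − 0.89 = 0.11
  ε OR NOT δ = min(1, a+b) on (0.65, 0.11) = 0.76
  (ε AND β) AND (ε OR NOT δ) = max(0, a+b−1) on (0.00, 0.76) = 0.00
  → value = 0.0000
Under Zadeh (min–max):
  ε AND β = min(a, b) on (0.65, 0.19) = 0.19
  NOT δ = 1 − 0.89 = 0.11
  ε OR NOT δ = max(a, b) on (0.65, 0.11) = 0.65
  (ε AND β) AND (ε OR NOT δ) = min(a, b) on (0.19, 0.65) = 0.19
  → value = 0.1900
|0.0000 − 0.1900| = 0.190

0.190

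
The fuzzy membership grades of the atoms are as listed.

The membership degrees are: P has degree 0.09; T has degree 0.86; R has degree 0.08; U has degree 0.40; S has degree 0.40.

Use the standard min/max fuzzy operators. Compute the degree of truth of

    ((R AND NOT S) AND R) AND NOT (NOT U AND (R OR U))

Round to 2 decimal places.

NOT S = 1 − 0.40 = 0.60
R AND NOT S = min(a, b) on (0.08, 0.60) = 0.08
(R AND NOT S) AND R = min(a, b) on (0.08, 0.08) = 0.08
NOT U = 1 − 0.40 = 0.60
R OR U = max(a, b) on (0.08, 0.40) = 0.40
NOT U AND (R OR U) = min(a, b) on (0.60, 0.40) = 0.40
NOT (NOT U AND (R OR U)) = 1 − 0.40 = 0.60
((R AND NOT S) AND R) AND NOT (NOT U AND (R OR U)) = min(a, b) on (0.08, 0.60) = 0.08

0.08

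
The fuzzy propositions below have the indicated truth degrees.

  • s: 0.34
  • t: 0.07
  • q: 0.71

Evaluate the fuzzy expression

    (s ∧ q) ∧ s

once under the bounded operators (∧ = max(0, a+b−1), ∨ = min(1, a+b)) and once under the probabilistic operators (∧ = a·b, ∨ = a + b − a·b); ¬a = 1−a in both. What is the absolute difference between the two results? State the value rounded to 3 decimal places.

Under bounded:
  s ∧ q = max(0, a+b−1) on (0.34, 0.71) = 0.05
  (s ∧ q) ∧ s = max(0, a+b−1) on (0.05, 0.34) = 0.00
  → value = 0.0000
Under probabilistic:
  s ∧ q = a·b on (0.3400, 0.7100) = 0.2414
  (s ∧ q) ∧ s = a·b on (0.2414, 0.3400) = 0.0821
  → value = 0.0821
|0.0000 − 0.0821| = 0.082

0.082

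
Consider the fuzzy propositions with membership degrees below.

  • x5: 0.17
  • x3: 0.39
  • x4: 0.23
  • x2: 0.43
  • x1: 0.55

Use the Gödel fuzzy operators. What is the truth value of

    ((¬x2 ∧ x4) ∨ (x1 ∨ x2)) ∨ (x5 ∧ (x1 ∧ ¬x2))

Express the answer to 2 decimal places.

0.55

¬x2 = 1 − 0.43 = 0.57
¬x2 ∧ x4 = min(a, b) on (0.57, 0.23) = 0.23
x1 ∨ x2 = max(a, b) on (0.55, 0.43) = 0.55
(¬x2 ∧ x4) ∨ (x1 ∨ x2) = max(a, b) on (0.23, 0.55) = 0.55
¬x2 = 1 − 0.43 = 0.57
x1 ∧ ¬x2 = min(a, b) on (0.55, 0.57) = 0.55
x5 ∧ (x1 ∧ ¬x2) = min(a, b) on (0.17, 0.55) = 0.17
((¬x2 ∧ x4) ∨ (x1 ∨ x2)) ∨ (x5 ∧ (x1 ∧ ¬x2)) = max(a, b) on (0.55, 0.17) = 0.55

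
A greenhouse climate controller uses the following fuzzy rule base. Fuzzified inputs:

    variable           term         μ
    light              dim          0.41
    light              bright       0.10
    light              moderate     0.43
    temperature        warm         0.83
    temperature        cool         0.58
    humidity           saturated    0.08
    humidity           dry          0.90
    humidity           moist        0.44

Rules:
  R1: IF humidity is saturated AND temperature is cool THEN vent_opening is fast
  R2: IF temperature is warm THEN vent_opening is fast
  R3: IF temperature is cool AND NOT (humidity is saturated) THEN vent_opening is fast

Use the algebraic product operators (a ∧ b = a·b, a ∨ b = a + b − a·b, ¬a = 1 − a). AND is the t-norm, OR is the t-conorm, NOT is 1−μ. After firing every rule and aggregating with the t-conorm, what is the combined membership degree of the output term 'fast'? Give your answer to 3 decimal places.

R1: saturated=0.08, cool=0.58; AND[a·b] → w = 0.0464
R2: warm=0.83 → w = 0.8300
R3: cool=0.58, ¬saturated=1−0.08=0.92; AND[a·b] → w = 0.5336
Rules with consequent 'fast': {R1, R2, R3} → strengths 0.0464, 0.8300, 0.5336
Aggregate via t-conorm [a + b − a·b]: 0.9244

0.924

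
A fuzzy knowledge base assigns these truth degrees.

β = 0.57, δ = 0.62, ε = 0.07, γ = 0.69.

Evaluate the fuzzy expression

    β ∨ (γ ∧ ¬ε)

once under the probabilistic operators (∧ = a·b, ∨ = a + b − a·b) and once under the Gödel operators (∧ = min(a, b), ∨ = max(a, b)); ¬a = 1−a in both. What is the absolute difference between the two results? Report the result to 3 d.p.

0.156

Under probabilistic:
  ¬ε = 1 − 0.0700 = 0.9300
  γ ∧ ¬ε = a·b on (0.6900, 0.9300) = 0.6417
  β ∨ (γ ∧ ¬ε) = a + b − a·b on (0.5700, 0.6417) = 0.8459
  → value = 0.8459
Under Gödel:
  ¬ε = 1 − 0.07 = 0.93
  γ ∧ ¬ε = min(a, b) on (0.69, 0.93) = 0.69
  β ∨ (γ ∧ ¬ε) = max(a, b) on (0.57, 0.69) = 0.69
  → value = 0.6900
|0.8459 − 0.6900| = 0.156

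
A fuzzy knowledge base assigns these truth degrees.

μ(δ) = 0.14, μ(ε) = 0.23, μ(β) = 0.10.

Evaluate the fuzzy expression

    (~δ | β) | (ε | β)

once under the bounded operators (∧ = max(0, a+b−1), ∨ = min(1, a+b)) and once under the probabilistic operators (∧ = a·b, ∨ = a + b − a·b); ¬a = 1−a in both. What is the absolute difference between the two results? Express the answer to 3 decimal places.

0.087

Under bounded:
  ~δ = 1 − 0.14 = 0.86
  ~δ | β = min(1, a+b) on (0.86, 0.10) = 0.96
  ε | β = min(1, a+b) on (0.23, 0.10) = 0.33
  (~δ | β) | (ε | β) = min(1, a+b) on (0.96, 0.33) = 1.00
  → value = 1.0000
Under probabilistic:
  ~δ = 1 − 0.1400 = 0.8600
  ~δ | β = a + b − a·b on (0.8600, 0.1000) = 0.8740
  ε | β = a + b − a·b on (0.2300, 0.1000) = 0.3070
  (~δ | β) | (ε | β) = a + b − a·b on (0.8740, 0.3070) = 0.9127
  → value = 0.9127
|1.0000 − 0.9127| = 0.087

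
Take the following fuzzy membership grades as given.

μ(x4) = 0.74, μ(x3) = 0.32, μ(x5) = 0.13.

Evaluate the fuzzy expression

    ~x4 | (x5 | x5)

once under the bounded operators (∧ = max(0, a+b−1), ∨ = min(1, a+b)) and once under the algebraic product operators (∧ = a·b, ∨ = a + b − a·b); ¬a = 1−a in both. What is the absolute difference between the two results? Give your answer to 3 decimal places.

Under bounded:
  ~x4 = 1 − 0.74 = 0.26
  x5 | x5 = min(1, a+b) on (0.13, 0.13) = 0.26
  ~x4 | (x5 | x5) = min(1, a+b) on (0.26, 0.26) = 0.52
  → value = 0.5200
Under algebraic product:
  ~x4 = 1 − 0.7400 = 0.2600
  x5 | x5 = a + b − a·b on (0.1300, 0.1300) = 0.2431
  ~x4 | (x5 | x5) = a + b − a·b on (0.2600, 0.2431) = 0.4399
  → value = 0.4399
|0.5200 − 0.4399| = 0.080

0.080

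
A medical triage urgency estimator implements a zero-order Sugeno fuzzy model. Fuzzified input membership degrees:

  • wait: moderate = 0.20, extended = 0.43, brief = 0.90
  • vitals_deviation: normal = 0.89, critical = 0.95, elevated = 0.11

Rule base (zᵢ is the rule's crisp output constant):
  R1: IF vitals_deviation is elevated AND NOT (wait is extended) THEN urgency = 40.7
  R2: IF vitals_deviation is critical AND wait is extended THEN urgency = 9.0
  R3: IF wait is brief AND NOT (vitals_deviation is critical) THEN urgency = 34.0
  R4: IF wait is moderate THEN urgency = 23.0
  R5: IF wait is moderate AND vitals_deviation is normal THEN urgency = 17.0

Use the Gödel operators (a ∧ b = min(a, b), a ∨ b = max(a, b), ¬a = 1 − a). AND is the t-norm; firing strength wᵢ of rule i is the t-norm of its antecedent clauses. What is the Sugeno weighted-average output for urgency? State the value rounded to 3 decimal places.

R1 (z=40.7): elevated=0.11, ¬extended=1−0.43=0.57; AND[min(a, b)] → w = 0.11
R2 (z=9.0): critical=0.95, extended=0.43; AND[min(a, b)] → w = 0.43
R3 (z=34.0): brief=0.90, ¬critical=1−0.95=0.05; AND[min(a, b)] → w = 0.05
R4 (z=23.0): moderate=0.20 → w = 0.20
R5 (z=17.0): moderate=0.20, normal=0.89; AND[min(a, b)] → w = 0.20
Weighted average = (0.11·40.7 + 0.43·9.0 + 0.05·34.0 + 0.20·23.0 + 0.20·17.0) / (0.11 + 0.43 + 0.05 + 0.20 + 0.20)
  = 18.0470 / 0.9900 = 18.229

18.229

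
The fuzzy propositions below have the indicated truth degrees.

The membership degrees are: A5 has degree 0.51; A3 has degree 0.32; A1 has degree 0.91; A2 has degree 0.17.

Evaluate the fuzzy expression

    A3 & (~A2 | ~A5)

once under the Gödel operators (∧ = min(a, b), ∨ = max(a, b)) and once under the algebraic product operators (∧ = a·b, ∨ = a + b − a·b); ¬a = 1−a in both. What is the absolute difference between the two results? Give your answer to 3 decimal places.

Under Gödel:
  ~A2 = 1 − 0.17 = 0.83
  ~A5 = 1 − 0.51 = 0.49
  ~A2 | ~A5 = max(a, b) on (0.83, 0.49) = 0.83
  A3 & (~A2 | ~A5) = min(a, b) on (0.32, 0.83) = 0.32
  → value = 0.3200
Under algebraic product:
  ~A2 = 1 − 0.1700 = 0.8300
  ~A5 = 1 − 0.5100 = 0.4900
  ~A2 | ~A5 = a + b − a·b on (0.8300, 0.4900) = 0.9133
  A3 & (~A2 | ~A5) = a·b on (0.3200, 0.9133) = 0.2923
  → value = 0.2923
|0.3200 − 0.2923| = 0.028

0.028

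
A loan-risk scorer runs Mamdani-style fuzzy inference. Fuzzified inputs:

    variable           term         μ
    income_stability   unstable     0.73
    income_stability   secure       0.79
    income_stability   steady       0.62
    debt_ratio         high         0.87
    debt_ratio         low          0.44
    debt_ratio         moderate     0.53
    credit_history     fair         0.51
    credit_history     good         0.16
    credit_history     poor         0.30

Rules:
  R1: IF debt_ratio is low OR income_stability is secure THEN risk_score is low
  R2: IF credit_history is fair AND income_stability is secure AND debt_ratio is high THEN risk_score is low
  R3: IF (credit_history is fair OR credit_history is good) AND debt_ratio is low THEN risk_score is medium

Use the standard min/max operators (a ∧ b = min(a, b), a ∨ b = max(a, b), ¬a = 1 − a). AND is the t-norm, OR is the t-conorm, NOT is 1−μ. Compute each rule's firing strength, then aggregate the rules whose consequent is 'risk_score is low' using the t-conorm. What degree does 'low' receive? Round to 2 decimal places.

0.79

R1: low=0.44, secure=0.79; OR[max(a, b)] → w = 0.79
R2: fair=0.51, secure=0.79, high=0.87; AND[min(a, b)] → w = 0.51
R3: (fair=0.51 OR good=0.16) = 0.51; AND[min(a, b)] with low=0.44 → w = 0.44
Rules with consequent 'low': {R1, R2} → strengths 0.79, 0.51
Aggregate via t-conorm [max(a, b)]: 0.79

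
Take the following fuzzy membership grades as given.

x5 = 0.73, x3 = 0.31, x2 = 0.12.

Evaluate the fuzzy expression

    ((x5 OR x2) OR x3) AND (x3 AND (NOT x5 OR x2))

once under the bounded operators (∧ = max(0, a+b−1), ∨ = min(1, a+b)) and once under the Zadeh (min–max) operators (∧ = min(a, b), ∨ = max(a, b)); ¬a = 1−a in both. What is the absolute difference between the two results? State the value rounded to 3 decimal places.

Under bounded:
  x5 OR x2 = min(1, a+b) on (0.73, 0.12) = 0.85
  (x5 OR x2) OR x3 = min(1, a+b) on (0.85, 0.31) = 1.00
  NOT x5 = 1 − 0.73 = 0.27
  NOT x5 OR x2 = min(1, a+b) on (0.27, 0.12) = 0.39
  x3 AND (NOT x5 OR x2) = max(0, a+b−1) on (0.31, 0.39) = 0.00
  ((x5 OR x2) OR x3) AND (x3 AND (NOT x5 OR x2)) = max(0, a+b−1) on (1.00, 0.00) = 0.00
  → value = 0.0000
Under Zadeh (min–max):
  x5 OR x2 = max(a, b) on (0.73, 0.12) = 0.73
  (x5 OR x2) OR x3 = max(a, b) on (0.73, 0.31) = 0.73
  NOT x5 = 1 − 0.73 = 0.27
  NOT x5 OR x2 = max(a, b) on (0.27, 0.12) = 0.27
  x3 AND (NOT x5 OR x2) = min(a, b) on (0.31, 0.27) = 0.27
  ((x5 OR x2) OR x3) AND (x3 AND (NOT x5 OR x2)) = min(a, b) on (0.73, 0.27) = 0.27
  → value = 0.2700
|0.0000 − 0.2700| = 0.270

0.270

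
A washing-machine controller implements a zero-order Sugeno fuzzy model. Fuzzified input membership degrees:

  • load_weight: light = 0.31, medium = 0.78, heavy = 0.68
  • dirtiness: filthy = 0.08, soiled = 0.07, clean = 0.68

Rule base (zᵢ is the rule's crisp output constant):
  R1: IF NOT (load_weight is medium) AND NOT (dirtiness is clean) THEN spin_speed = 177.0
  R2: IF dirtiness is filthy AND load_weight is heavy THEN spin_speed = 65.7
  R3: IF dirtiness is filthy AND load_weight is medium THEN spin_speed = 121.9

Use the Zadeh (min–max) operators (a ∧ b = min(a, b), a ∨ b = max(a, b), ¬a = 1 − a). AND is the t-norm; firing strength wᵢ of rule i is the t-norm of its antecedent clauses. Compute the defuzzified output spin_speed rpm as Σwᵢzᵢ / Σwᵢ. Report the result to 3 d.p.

141.968

R1 (z=177.0): ¬medium=1−0.78=0.22, ¬clean=1−0.68=0.32; AND[min(a, b)] → w = 0.22
R2 (z=65.7): filthy=0.08, heavy=0.68; AND[min(a, b)] → w = 0.08
R3 (z=121.9): filthy=0.08, medium=0.78; AND[min(a, b)] → w = 0.08
Weighted average = (0.22·177.0 + 0.08·65.7 + 0.08·121.9) / (0.22 + 0.08 + 0.08)
  = 53.9480 / 0.3800 = 141.968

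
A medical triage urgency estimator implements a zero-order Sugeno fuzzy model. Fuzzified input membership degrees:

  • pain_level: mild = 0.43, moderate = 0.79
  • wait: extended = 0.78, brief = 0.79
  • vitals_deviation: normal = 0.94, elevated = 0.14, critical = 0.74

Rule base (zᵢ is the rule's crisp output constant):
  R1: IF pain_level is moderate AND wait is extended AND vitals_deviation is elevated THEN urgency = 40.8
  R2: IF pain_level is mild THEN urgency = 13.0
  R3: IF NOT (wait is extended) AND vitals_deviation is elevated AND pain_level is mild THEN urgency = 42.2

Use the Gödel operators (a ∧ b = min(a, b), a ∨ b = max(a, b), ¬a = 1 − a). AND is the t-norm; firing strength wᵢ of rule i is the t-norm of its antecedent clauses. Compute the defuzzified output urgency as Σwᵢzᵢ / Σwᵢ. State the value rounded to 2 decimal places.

R1 (z=40.8): moderate=0.79, extended=0.78, elevated=0.14; AND[min(a, b)] → w = 0.14
R2 (z=13.0): mild=0.43 → w = 0.43
R3 (z=42.2): ¬extended=1−0.78=0.22, elevated=0.14, mild=0.43; AND[min(a, b)] → w = 0.14
Weighted average = (0.14·40.8 + 0.43·13.0 + 0.14·42.2) / (0.14 + 0.43 + 0.14)
  = 17.2100 / 0.7100 = 24.24

24.24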